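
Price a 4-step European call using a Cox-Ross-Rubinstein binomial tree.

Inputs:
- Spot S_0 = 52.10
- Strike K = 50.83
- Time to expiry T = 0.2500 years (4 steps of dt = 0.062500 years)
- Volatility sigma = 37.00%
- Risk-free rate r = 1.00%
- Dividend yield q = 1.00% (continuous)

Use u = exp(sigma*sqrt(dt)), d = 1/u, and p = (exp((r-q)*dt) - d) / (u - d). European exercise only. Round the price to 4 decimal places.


dt = T/N = 0.062500
u = exp(sigma*sqrt(dt)) = 1.096913; d = 1/u = 0.911649
p = (exp((r-q)*dt) - d) / (u - d) = 0.476891
Discount per step: exp(-r*dt) = 0.999375
Stock lattice S(k, i) with i counting down-moves:
  k=0: S(0,0) = 52.1000
  k=1: S(1,0) = 57.1492; S(1,1) = 47.4969
  k=2: S(2,0) = 62.6877; S(2,1) = 52.1000; S(2,2) = 43.3005
  k=3: S(3,0) = 68.7629; S(3,1) = 57.1492; S(3,2) = 47.4969; S(3,3) = 39.4749
  k=4: S(4,0) = 75.4270; S(4,1) = 62.6877; S(4,2) = 52.1000; S(4,3) = 43.3005; S(4,4) = 35.9873
Terminal payoffs V(N, i) = max(S_T - K, 0):
  V(4,0) = 24.596973; V(4,1) = 11.857681; V(4,2) = 1.270000; V(4,3) = 0.000000; V(4,4) = 0.000000
Backward induction: V(k, i) = exp(-r*dt) * [p * V(k+1, i) + (1-p) * V(k+1, i+1)].
  V(3,0) = exp(-r*dt) * [p*24.596973 + (1-p)*11.857681] = 17.921736
  V(3,1) = exp(-r*dt) * [p*11.857681 + (1-p)*1.270000] = 6.315226
  V(3,2) = exp(-r*dt) * [p*1.270000 + (1-p)*0.000000] = 0.605274
  V(3,3) = exp(-r*dt) * [p*0.000000 + (1-p)*0.000000] = 0.000000
  V(2,0) = exp(-r*dt) * [p*17.921736 + (1-p)*6.315226] = 11.842868
  V(2,1) = exp(-r*dt) * [p*6.315226 + (1-p)*0.605274] = 3.326222
  V(2,2) = exp(-r*dt) * [p*0.605274 + (1-p)*0.000000] = 0.288470
  V(1,0) = exp(-r*dt) * [p*11.842868 + (1-p)*3.326222] = 7.383122
  V(1,1) = exp(-r*dt) * [p*3.326222 + (1-p)*0.288470] = 1.736062
  V(0,0) = exp(-r*dt) * [p*7.383122 + (1-p)*1.736062] = 4.426330

Answer: Price = V(0,0) = 4.4263


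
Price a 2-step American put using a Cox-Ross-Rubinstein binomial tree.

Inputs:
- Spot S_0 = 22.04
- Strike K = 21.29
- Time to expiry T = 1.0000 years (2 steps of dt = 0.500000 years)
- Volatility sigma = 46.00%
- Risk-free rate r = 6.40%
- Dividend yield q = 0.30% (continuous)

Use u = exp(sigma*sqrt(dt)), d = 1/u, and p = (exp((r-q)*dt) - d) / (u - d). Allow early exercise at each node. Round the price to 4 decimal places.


dt = T/N = 0.500000
u = exp(sigma*sqrt(dt)) = 1.384403; d = 1/u = 0.722333
p = (exp((r-q)*dt) - d) / (u - d) = 0.466170
Discount per step: exp(-r*dt) = 0.968507
Stock lattice S(k, i) with i counting down-moves:
  k=0: S(0,0) = 22.0400
  k=1: S(1,0) = 30.5122; S(1,1) = 15.9202
  k=2: S(2,0) = 42.2412; S(2,1) = 22.0400; S(2,2) = 11.4997
Terminal payoffs V(N, i) = max(K - S_T, 0):
  V(2,0) = 0.000000; V(2,1) = 0.000000; V(2,2) = 9.790302
Backward induction: V(k, i) = exp(-r*dt) * [p * V(k+1, i) + (1-p) * V(k+1, i+1)]; then take max(V_cont, immediate exercise) for American.
  V(1,0) = exp(-r*dt) * [p*0.000000 + (1-p)*0.000000] = 0.000000; exercise = 0.000000; V(1,0) = max -> 0.000000
  V(1,1) = exp(-r*dt) * [p*0.000000 + (1-p)*9.790302] = 5.061766; exercise = 5.369782; V(1,1) = max -> 5.369782
  V(0,0) = exp(-r*dt) * [p*0.000000 + (1-p)*5.369782] = 2.776276; exercise = 0.000000; V(0,0) = max -> 2.776276

Answer: Price = V(0,0) = 2.7763


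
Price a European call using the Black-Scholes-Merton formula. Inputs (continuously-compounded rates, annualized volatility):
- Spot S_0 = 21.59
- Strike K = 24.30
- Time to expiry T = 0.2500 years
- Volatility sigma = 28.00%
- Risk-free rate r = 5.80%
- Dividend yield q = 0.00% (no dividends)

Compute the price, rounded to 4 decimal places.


d1 = (ln(S/K) + (r - q + 0.5*sigma^2) * T) / (sigma * sqrt(T)) = -0.67104361
d2 = d1 - sigma * sqrt(T) = -0.81104361
exp(-rT) = 0.98560462; exp(-qT) = 1.00000000
C = S_0 * exp(-qT) * N(d1) - K * exp(-rT) * N(d2)
N(d1) = 0.25109637; N(d2) = 0.20867031
C = 21.5900 * 1.00000000 * 0.25109637 - 24.3000 * 0.98560462 * 0.20867031 = 0.4235

Answer: Price = 0.4235


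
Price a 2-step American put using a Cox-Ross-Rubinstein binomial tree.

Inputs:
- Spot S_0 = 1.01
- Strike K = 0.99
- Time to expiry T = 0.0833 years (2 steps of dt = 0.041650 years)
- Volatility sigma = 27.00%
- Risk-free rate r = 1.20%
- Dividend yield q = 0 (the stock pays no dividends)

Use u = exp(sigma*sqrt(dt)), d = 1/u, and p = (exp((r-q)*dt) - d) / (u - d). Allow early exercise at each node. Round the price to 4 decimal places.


dt = T/N = 0.041650
u = exp(sigma*sqrt(dt)) = 1.056649; d = 1/u = 0.946388
p = (exp((r-q)*dt) - d) / (u - d) = 0.490762
Discount per step: exp(-r*dt) = 0.999500
Stock lattice S(k, i) with i counting down-moves:
  k=0: S(0,0) = 1.0100
  k=1: S(1,0) = 1.0672; S(1,1) = 0.9559
  k=2: S(2,0) = 1.1277; S(2,1) = 1.0100; S(2,2) = 0.9046
Terminal payoffs V(N, i) = max(K - S_T, 0):
  V(2,0) = 0.000000; V(2,1) = 0.000000; V(2,2) = 0.085393
Backward induction: V(k, i) = exp(-r*dt) * [p * V(k+1, i) + (1-p) * V(k+1, i+1)]; then take max(V_cont, immediate exercise) for American.
  V(1,0) = exp(-r*dt) * [p*0.000000 + (1-p)*0.000000] = 0.000000; exercise = 0.000000; V(1,0) = max -> 0.000000
  V(1,1) = exp(-r*dt) * [p*0.000000 + (1-p)*0.085393] = 0.043464; exercise = 0.034148; V(1,1) = max -> 0.043464
  V(0,0) = exp(-r*dt) * [p*0.000000 + (1-p)*0.043464] = 0.022122; exercise = 0.000000; V(0,0) = max -> 0.022122

Answer: Price = V(0,0) = 0.0221


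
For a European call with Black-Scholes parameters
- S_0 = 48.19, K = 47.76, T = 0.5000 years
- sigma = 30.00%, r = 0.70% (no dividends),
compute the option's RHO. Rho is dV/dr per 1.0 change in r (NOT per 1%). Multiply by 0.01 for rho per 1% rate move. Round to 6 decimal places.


Answer: Rho = 11.449272

Derivation:
d1 = 0.1648174528; d2 = -0.0473145815
phi(d1) = 0.3935603209; exp(-qT) = 1.0000000000; exp(-rT) = 0.9965061179
N(d2) = 0.4811312534
Rho = K*T*exp(-rT)*N(d2) = 47.7600 * 0.5000 * 0.9965061179 * 0.4811312534 = 11.449272


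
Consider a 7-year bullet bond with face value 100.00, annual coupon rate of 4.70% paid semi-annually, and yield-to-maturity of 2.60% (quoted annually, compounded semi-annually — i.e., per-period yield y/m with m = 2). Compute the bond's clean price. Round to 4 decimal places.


Answer: Price = 113.3609

Derivation:
Coupon per period c = face * coupon_rate / m = 2.350000
Periods per year m = 2; per-period yield y/m = 0.013000
Number of cashflows N = 14
Cashflows (t years, CF_t, discount factor 1/(1+y/m)^(m*t), PV):
  t = 0.5000: CF_t = 2.350000, DF = 0.987167, PV = 2.319842
  t = 1.0000: CF_t = 2.350000, DF = 0.974498, PV = 2.290071
  t = 1.5000: CF_t = 2.350000, DF = 0.961992, PV = 2.260682
  t = 2.0000: CF_t = 2.350000, DF = 0.949647, PV = 2.231671
  t = 2.5000: CF_t = 2.350000, DF = 0.937460, PV = 2.203031
  t = 3.0000: CF_t = 2.350000, DF = 0.925429, PV = 2.174759
  t = 3.5000: CF_t = 2.350000, DF = 0.913553, PV = 2.146850
  t = 4.0000: CF_t = 2.350000, DF = 0.901829, PV = 2.119299
  t = 4.5000: CF_t = 2.350000, DF = 0.890256, PV = 2.092102
  t = 5.0000: CF_t = 2.350000, DF = 0.878831, PV = 2.065254
  t = 5.5000: CF_t = 2.350000, DF = 0.867553, PV = 2.038750
  t = 6.0000: CF_t = 2.350000, DF = 0.856420, PV = 2.012586
  t = 6.5000: CF_t = 2.350000, DF = 0.845429, PV = 1.986758
  t = 7.0000: CF_t = 102.350000, DF = 0.834580, PV = 85.419222
Price P = sum_t PV_t = 113.360878


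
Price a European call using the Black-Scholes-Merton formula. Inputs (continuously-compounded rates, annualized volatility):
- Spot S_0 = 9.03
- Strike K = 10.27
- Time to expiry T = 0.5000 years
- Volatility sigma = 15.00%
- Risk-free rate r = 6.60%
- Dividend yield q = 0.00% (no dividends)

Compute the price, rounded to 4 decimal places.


Answer: Price = 0.1004

Derivation:
d1 = (ln(S/K) + (r - q + 0.5*sigma^2) * T) / (sigma * sqrt(T)) = -0.84899630
d2 = d1 - sigma * sqrt(T) = -0.95506232
exp(-rT) = 0.96753856; exp(-qT) = 1.00000000
C = S_0 * exp(-qT) * N(d1) - K * exp(-rT) * N(d2)
N(d1) = 0.19794167; N(d2) = 0.16977309
C = 9.0300 * 1.00000000 * 0.19794167 - 10.2700 * 0.96753856 * 0.16977309 = 0.1004


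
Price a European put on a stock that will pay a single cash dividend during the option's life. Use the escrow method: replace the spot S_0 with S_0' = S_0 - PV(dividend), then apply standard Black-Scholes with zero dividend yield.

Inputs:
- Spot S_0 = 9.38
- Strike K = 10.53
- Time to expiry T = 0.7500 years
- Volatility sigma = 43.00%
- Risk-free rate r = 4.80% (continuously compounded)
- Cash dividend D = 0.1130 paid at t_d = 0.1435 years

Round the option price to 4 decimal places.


Answer: Price = 1.9223

Derivation:
PV(D) = D * exp(-r * t_d) = 0.1130 * 0.99313567 = 0.11222433
S_0' = S_0 - PV(D) = 9.3800 - 0.11222433 = 9.26777567
d1 = (ln(S_0'/K) + (r + sigma^2/2)*T) / (sigma*sqrt(T)) = -0.06001066
d2 = d1 - sigma*sqrt(T) = -0.43240158
exp(-rT) = 0.96464029
N(-d1) = 0.52392643; N(-d2) = 0.66727522
P = K * exp(-rT) * N(-d2) - S_0' * N(-d1) = 10.5300 * 0.96464029 * 0.66727522 - 9.26777567 * 0.52392643 = 1.9223


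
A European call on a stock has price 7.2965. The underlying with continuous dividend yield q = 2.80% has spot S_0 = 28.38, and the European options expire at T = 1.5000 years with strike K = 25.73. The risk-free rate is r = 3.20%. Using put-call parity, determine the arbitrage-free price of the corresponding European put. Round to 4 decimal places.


Put-call parity: C - P = S_0 * exp(-qT) - K * exp(-rT).
S_0 * exp(-qT) = 28.3800 * 0.95886978 = 27.21272437
K * exp(-rT) = 25.7300 * 0.95313379 = 24.52413234
P = C - S*exp(-qT) + K*exp(-rT)
P = 7.2965 - 27.21272437 + 24.52413234 = 4.6079

Answer: Put price = 4.6079


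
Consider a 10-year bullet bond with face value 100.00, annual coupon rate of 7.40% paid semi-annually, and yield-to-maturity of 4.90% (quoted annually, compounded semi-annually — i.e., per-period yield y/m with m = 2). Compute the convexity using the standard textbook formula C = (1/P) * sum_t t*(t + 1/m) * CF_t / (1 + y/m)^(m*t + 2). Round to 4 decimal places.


Coupon per period c = face * coupon_rate / m = 3.700000
Periods per year m = 2; per-period yield y/m = 0.024500
Number of cashflows N = 20
Cashflows (t years, CF_t, discount factor 1/(1+y/m)^(m*t), PV):
  t = 0.5000: CF_t = 3.700000, DF = 0.976086, PV = 3.611518
  t = 1.0000: CF_t = 3.700000, DF = 0.952744, PV = 3.525152
  t = 1.5000: CF_t = 3.700000, DF = 0.929960, PV = 3.440851
  t = 2.0000: CF_t = 3.700000, DF = 0.907721, PV = 3.358566
  t = 2.5000: CF_t = 3.700000, DF = 0.886013, PV = 3.278249
  t = 3.0000: CF_t = 3.700000, DF = 0.864825, PV = 3.199852
  t = 3.5000: CF_t = 3.700000, DF = 0.844143, PV = 3.123331
  t = 4.0000: CF_t = 3.700000, DF = 0.823957, PV = 3.048639
  t = 4.5000: CF_t = 3.700000, DF = 0.804252, PV = 2.975734
  t = 5.0000: CF_t = 3.700000, DF = 0.785019, PV = 2.904572
  t = 5.5000: CF_t = 3.700000, DF = 0.766246, PV = 2.835111
  t = 6.0000: CF_t = 3.700000, DF = 0.747922, PV = 2.767312
  t = 6.5000: CF_t = 3.700000, DF = 0.730036, PV = 2.701134
  t = 7.0000: CF_t = 3.700000, DF = 0.712578, PV = 2.636539
  t = 7.5000: CF_t = 3.700000, DF = 0.695538, PV = 2.573489
  t = 8.0000: CF_t = 3.700000, DF = 0.678904, PV = 2.511946
  t = 8.5000: CF_t = 3.700000, DF = 0.662669, PV = 2.451875
  t = 9.0000: CF_t = 3.700000, DF = 0.646822, PV = 2.393241
  t = 9.5000: CF_t = 3.700000, DF = 0.631354, PV = 2.336009
  t = 10.0000: CF_t = 103.700000, DF = 0.616255, PV = 63.905686
Price P = sum_t PV_t = 119.578806
Convexity numerator sum_t t*(t + 1/m) * CF_t / (1+y/m)^(m*t + 2):
  t = 0.5000: term = 1.720425
  t = 1.0000: term = 5.037849
  t = 1.5000: term = 9.834746
  t = 2.0000: term = 15.999262
  t = 2.5000: term = 23.424981
  t = 3.0000: term = 32.010711
  t = 3.5000: term = 41.660271
  t = 4.0000: term = 52.282290
  t = 4.5000: term = 63.790007
  t = 5.0000: term = 76.101088
  t = 5.5000: term = 89.137438
  t = 6.0000: term = 102.825032
  t = 6.5000: term = 117.093741
  t = 7.0000: term = 131.877171
  t = 7.5000: term = 147.112511
  t = 8.0000: term = 162.740373
  t = 8.5000: term = 178.704656
  t = 9.0000: term = 194.952399
  t = 9.5000: term = 211.433652
  t = 10.0000: term = 6393.002514
Convexity = (1/P) * sum = 8050.741119 / 119.578806 = 67.325820

Answer: Convexity = 67.3258


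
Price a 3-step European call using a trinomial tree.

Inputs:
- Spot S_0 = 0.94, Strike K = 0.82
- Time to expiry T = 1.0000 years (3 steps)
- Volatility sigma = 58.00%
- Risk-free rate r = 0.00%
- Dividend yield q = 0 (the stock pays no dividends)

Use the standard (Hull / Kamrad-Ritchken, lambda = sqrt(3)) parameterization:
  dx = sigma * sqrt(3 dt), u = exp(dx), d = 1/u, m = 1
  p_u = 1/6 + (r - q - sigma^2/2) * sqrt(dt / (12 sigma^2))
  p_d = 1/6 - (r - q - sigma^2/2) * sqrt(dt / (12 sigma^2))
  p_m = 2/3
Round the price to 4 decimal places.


Answer: Price = V(0,0) = 0.2596

Derivation:
dt = T/N = 0.333333; dx = sigma*sqrt(3*dt) = 0.580000
u = exp(dx) = 1.786038; d = 1/u = 0.559898
p_u = 0.118333, p_m = 0.666667, p_d = 0.215000
Discount per step: exp(-r*dt) = 1.000000
Stock lattice S(k, j) with j the centered position index:
  k=0: S(0,+0) = 0.9400
  k=1: S(1,-1) = 0.5263; S(1,+0) = 0.9400; S(1,+1) = 1.6789
  k=2: S(2,-2) = 0.2947; S(2,-1) = 0.5263; S(2,+0) = 0.9400; S(2,+1) = 1.6789; S(2,+2) = 2.9985
  k=3: S(3,-3) = 0.1650; S(3,-2) = 0.2947; S(3,-1) = 0.5263; S(3,+0) = 0.9400; S(3,+1) = 1.6789; S(3,+2) = 2.9985; S(3,+3) = 5.3555
Terminal payoffs V(N, j) = max(S_T - K, 0):
  V(3,-3) = 0.000000; V(3,-2) = 0.000000; V(3,-1) = 0.000000; V(3,+0) = 0.120000; V(3,+1) = 0.858876; V(3,+2) = 2.178537; V(3,+3) = 4.535503
Backward induction: V(k, j) = exp(-r*dt) * [p_u * V(k+1, j+1) + p_m * V(k+1, j) + p_d * V(k+1, j-1)]
  V(2,-2) = exp(-r*dt) * [p_u*0.000000 + p_m*0.000000 + p_d*0.000000] = 0.000000
  V(2,-1) = exp(-r*dt) * [p_u*0.120000 + p_m*0.000000 + p_d*0.000000] = 0.014200
  V(2,+0) = exp(-r*dt) * [p_u*0.858876 + p_m*0.120000 + p_d*0.000000] = 0.181634
  V(2,+1) = exp(-r*dt) * [p_u*2.178537 + p_m*0.858876 + p_d*0.120000] = 0.856178
  V(2,+2) = exp(-r*dt) * [p_u*4.535503 + p_m*2.178537 + p_d*0.858876] = 2.173718
  V(1,-1) = exp(-r*dt) * [p_u*0.181634 + p_m*0.014200 + p_d*0.000000] = 0.030960
  V(1,+0) = exp(-r*dt) * [p_u*0.856178 + p_m*0.181634 + p_d*0.014200] = 0.225456
  V(1,+1) = exp(-r*dt) * [p_u*2.173718 + p_m*0.856178 + p_d*0.181634] = 0.867060
  V(0,+0) = exp(-r*dt) * [p_u*0.867060 + p_m*0.225456 + p_d*0.030960] = 0.259563


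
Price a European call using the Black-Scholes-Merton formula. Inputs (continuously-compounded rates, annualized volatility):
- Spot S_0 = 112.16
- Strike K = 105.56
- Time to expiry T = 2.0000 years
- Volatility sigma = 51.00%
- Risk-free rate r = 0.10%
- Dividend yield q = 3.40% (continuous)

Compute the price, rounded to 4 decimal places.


Answer: Price = 29.3088

Derivation:
d1 = (ln(S/K) + (r - q + 0.5*sigma^2) * T) / (sigma * sqrt(T)) = 0.35320249
d2 = d1 - sigma * sqrt(T) = -0.36804643
exp(-rT) = 0.99800200; exp(-qT) = 0.93426047
C = S_0 * exp(-qT) * N(d1) - K * exp(-rT) * N(d2)
N(d1) = 0.63803168; N(d2) = 0.35641931
C = 112.1600 * 0.93426047 * 0.63803168 - 105.5600 * 0.99800200 * 0.35641931 = 29.3088


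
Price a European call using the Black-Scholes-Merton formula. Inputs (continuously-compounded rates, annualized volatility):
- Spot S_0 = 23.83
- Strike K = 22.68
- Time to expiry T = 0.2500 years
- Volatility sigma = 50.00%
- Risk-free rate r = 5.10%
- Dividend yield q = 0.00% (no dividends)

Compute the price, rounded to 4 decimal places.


d1 = (ln(S/K) + (r - q + 0.5*sigma^2) * T) / (sigma * sqrt(T)) = 0.37384725
d2 = d1 - sigma * sqrt(T) = 0.12384725
exp(-rT) = 0.98733094; exp(-qT) = 1.00000000
C = S_0 * exp(-qT) * N(d1) - K * exp(-rT) * N(d2)
N(d1) = 0.64574102; N(d2) = 0.54928189
C = 23.8300 * 1.00000000 * 0.64574102 - 22.6800 * 0.98733094 * 0.54928189 = 3.0881

Answer: Price = 3.0881


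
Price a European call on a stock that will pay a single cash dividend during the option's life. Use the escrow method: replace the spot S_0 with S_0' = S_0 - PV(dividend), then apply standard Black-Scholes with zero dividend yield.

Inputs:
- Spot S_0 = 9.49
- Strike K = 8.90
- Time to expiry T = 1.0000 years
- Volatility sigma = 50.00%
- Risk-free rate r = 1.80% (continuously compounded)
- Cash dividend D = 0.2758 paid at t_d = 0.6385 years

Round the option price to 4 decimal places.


PV(D) = D * exp(-r * t_d) = 0.2758 * 0.98857279 = 0.27264838
S_0' = S_0 - PV(D) = 9.4900 - 0.27264838 = 9.21735162
d1 = (ln(S_0'/K) + (r + sigma^2/2)*T) / (sigma*sqrt(T)) = 0.35607295
d2 = d1 - sigma*sqrt(T) = -0.14392705
exp(-rT) = 0.98216103
N(d1) = 0.63910703; N(d2) = 0.44277904
C = S_0' * N(d1) - K * exp(-rT) * N(d2) = 9.21735162 * 0.63910703 - 8.9000 * 0.98216103 * 0.44277904 = 2.0204

Answer: Price = 2.0204


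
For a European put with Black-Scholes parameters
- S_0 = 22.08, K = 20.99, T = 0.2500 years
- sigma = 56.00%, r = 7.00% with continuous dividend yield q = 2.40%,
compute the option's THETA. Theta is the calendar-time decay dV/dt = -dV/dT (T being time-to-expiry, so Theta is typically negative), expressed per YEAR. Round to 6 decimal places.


d1 = 0.3618788842; d2 = 0.0818788842
phi(d1) = 0.3736571188; exp(-qT) = 0.9940179641; exp(-rT) = 0.9826522357
Theta = -S*exp(-qT)*phi(d1)*sigma/(2*sqrt(T)) + r*K*exp(-rT)*N(-d2) - q*S*exp(-qT)*N(-d1)
N(-d1) = 0.3587212700; N(-d2) = 0.4673715130; sqrt(T) = 0.5000000000
Term 1 = -22.0800 * 0.9940179641 * 0.3736571188 * 0.5600 / (2 * 0.5000000000) = -4.5925573669
Term 2 = 0.0700 * 20.9900 * 0.9826522357 * 0.4673715130 = 0.6747960988
Term 3 = -0.0240 * 22.0800 * 0.9940179641 * 0.3587212700 = -0.1889564288
Theta = -4.5925573669 + (0.6747960988) + (-0.1889564288) = -4.106718

Answer: Theta = -4.106718


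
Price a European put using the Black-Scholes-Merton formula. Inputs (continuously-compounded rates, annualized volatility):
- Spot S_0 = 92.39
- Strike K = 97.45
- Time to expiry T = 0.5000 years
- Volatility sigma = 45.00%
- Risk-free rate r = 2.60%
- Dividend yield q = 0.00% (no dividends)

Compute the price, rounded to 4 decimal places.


d1 = (ln(S/K) + (r - q + 0.5*sigma^2) * T) / (sigma * sqrt(T)) = 0.03238336
d2 = d1 - sigma * sqrt(T) = -0.28581469
exp(-rT) = 0.98708414; exp(-qT) = 1.00000000
P = K * exp(-rT) * N(-d2) - S_0 * exp(-qT) * N(-d1)
N(-d1) = 0.48708317; N(-d2) = 0.61248997
P = 97.4500 * 0.98708414 * 0.61248997 - 92.3900 * 1.00000000 * 0.48708317 = 13.9146

Answer: Price = 13.9146


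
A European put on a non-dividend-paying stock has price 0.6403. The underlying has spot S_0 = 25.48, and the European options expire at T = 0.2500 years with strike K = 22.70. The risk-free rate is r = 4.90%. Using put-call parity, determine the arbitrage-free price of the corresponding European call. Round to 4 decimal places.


Put-call parity: C - P = S_0 * exp(-qT) - K * exp(-rT).
S_0 * exp(-qT) = 25.4800 * 1.00000000 = 25.48000000
K * exp(-rT) = 22.7000 * 0.98782473 = 22.42362128
C = P + S*exp(-qT) - K*exp(-rT)
C = 0.6403 + 25.48000000 - 22.42362128 = 3.6967

Answer: Call price = 3.6967


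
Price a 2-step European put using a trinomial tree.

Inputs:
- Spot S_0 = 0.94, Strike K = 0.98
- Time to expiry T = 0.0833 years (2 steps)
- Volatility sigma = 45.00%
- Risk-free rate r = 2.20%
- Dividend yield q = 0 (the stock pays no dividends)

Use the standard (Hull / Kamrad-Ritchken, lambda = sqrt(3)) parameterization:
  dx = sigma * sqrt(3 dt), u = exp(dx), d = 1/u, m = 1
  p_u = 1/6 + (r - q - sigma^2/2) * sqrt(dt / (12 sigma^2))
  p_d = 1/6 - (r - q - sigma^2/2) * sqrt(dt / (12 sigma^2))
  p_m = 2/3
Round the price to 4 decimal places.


dt = T/N = 0.041650; dx = sigma*sqrt(3*dt) = 0.159067
u = exp(dx) = 1.172417; d = 1/u = 0.852939
p_u = 0.156291, p_m = 0.666667, p_d = 0.177042
Discount per step: exp(-r*dt) = 0.999084
Stock lattice S(k, j) with j the centered position index:
  k=0: S(0,+0) = 0.9400
  k=1: S(1,-1) = 0.8018; S(1,+0) = 0.9400; S(1,+1) = 1.1021
  k=2: S(2,-2) = 0.6839; S(2,-1) = 0.8018; S(2,+0) = 0.9400; S(2,+1) = 1.1021; S(2,+2) = 1.2921
Terminal payoffs V(N, j) = max(K - S_T, 0):
  V(2,-2) = 0.296145; V(2,-1) = 0.178237; V(2,+0) = 0.040000; V(2,+1) = 0.000000; V(2,+2) = 0.000000
Backward induction: V(k, j) = exp(-r*dt) * [p_u * V(k+1, j+1) + p_m * V(k+1, j) + p_d * V(k+1, j-1)]
  V(1,-1) = exp(-r*dt) * [p_u*0.040000 + p_m*0.178237 + p_d*0.296145] = 0.177344
  V(1,+0) = exp(-r*dt) * [p_u*0.000000 + p_m*0.040000 + p_d*0.178237] = 0.058169
  V(1,+1) = exp(-r*dt) * [p_u*0.000000 + p_m*0.000000 + p_d*0.040000] = 0.007075
  V(0,+0) = exp(-r*dt) * [p_u*0.007075 + p_m*0.058169 + p_d*0.177344] = 0.071217

Answer: Price = V(0,0) = 0.0712


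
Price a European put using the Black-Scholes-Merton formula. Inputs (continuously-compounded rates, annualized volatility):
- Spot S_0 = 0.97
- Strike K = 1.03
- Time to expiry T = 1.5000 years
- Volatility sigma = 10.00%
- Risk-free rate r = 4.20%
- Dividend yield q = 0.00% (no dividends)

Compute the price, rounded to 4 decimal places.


d1 = (ln(S/K) + (r - q + 0.5*sigma^2) * T) / (sigma * sqrt(T)) = 0.08558509
d2 = d1 - sigma * sqrt(T) = -0.03688939
exp(-rT) = 0.93894347; exp(-qT) = 1.00000000
P = K * exp(-rT) * N(-d2) - S_0 * exp(-qT) * N(-d1)
N(-d1) = 0.46589812; N(-d2) = 0.51471340
P = 1.0300 * 0.93894347 * 0.51471340 - 0.9700 * 1.00000000 * 0.46589812 = 0.0459

Answer: Price = 0.0459


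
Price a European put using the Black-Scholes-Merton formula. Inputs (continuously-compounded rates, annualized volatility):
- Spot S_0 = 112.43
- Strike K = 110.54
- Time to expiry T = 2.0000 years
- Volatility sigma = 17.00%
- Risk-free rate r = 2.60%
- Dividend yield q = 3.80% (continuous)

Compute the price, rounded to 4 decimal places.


d1 = (ln(S/K) + (r - q + 0.5*sigma^2) * T) / (sigma * sqrt(T)) = 0.09089799
d2 = d1 - sigma * sqrt(T) = -0.14951831
exp(-rT) = 0.94932887; exp(-qT) = 0.92681621
P = K * exp(-rT) * N(-d2) - S_0 * exp(-qT) * N(-d1)
N(-d1) = 0.46378682; N(-d2) = 0.55942767
P = 110.5400 * 0.94932887 * 0.55942767 - 112.4300 * 0.92681621 * 0.46378682 = 10.3782

Answer: Price = 10.3782


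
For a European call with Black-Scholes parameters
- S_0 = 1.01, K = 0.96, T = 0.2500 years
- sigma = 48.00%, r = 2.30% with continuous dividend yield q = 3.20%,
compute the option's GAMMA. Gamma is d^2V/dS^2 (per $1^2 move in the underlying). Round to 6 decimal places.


d1 = 0.3221763557; d2 = 0.0821763557
phi(d1) = 0.3787657514; exp(-qT) = 0.9920319148; exp(-rT) = 0.9942664996
Gamma = exp(-qT) * phi(d1) / (S * sigma * sqrt(T)) = 0.9920319148 * 0.3787657514 / (1.0100 * 0.4800 * 0.5000000000) = 1.550114

Answer: Gamma = 1.550114


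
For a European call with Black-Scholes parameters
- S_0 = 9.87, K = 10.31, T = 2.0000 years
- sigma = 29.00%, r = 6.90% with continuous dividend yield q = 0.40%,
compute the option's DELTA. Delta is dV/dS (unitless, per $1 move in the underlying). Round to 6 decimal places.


Answer: Delta = 0.655915

Derivation:
d1 = 0.4156948011; d2 = 0.0055728680
phi(d1) = 0.3659203409; exp(-qT) = 0.9920319148; exp(-rT) = 0.8710986917
N(d1) = 0.6611833270
Delta = exp(-qT) * N(d1) = 0.9920319148 * 0.6611833270 = 0.655915


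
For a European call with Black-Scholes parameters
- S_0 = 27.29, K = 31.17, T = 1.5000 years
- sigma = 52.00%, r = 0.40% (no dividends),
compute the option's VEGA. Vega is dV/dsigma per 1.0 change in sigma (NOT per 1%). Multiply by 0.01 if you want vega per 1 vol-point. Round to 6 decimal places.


d1 = 0.1191209487; d2 = -0.5177463844
phi(d1) = 0.3961218419; exp(-qT) = 1.0000000000; exp(-rT) = 0.9940179641
Vega = S * exp(-qT) * phi(d1) * sqrt(T) = 27.2900 * 1.0000000000 * 0.3961218419 * 1.2247448714 = 13.239694

Answer: Vega = 13.239694


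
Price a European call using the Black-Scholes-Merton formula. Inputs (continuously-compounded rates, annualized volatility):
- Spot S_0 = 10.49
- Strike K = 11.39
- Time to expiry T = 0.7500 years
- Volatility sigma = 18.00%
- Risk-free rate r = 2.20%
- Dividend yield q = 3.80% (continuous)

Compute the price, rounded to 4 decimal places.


d1 = (ln(S/K) + (r - q + 0.5*sigma^2) * T) / (sigma * sqrt(T)) = -0.52707817
d2 = d1 - sigma * sqrt(T) = -0.68296274
exp(-rT) = 0.98363538; exp(-qT) = 0.97190229
C = S_0 * exp(-qT) * N(d1) - K * exp(-rT) * N(d2)
N(d1) = 0.29906965; N(d2) = 0.24731519
C = 10.4900 * 0.97190229 * 0.29906965 - 11.3900 * 0.98363538 * 0.24731519 = 0.2783

Answer: Price = 0.2783


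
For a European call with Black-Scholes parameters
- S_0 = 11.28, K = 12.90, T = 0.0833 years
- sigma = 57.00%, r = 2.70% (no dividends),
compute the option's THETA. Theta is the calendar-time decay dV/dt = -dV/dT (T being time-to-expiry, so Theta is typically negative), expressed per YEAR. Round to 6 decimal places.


d1 = -0.7197951631; d2 = -0.8843070775
phi(d1) = 0.3078966601; exp(-qT) = 1.0000000000; exp(-rT) = 0.9977534273
Theta = -S*exp(-qT)*phi(d1)*sigma/(2*sqrt(T)) - r*K*exp(-rT)*N(d2) + q*S*exp(-qT)*N(d1)
N(d1) = 0.2358255617; N(d2) = 0.1882652344; sqrt(T) = 0.2886173938
Term 1 = -11.2800 * 1.0000000000 * 0.3078966601 * 0.5700 / (2 * 0.2886173938) = -3.4295444563
Term 2 = -0.0270 * 12.9000 * 0.9977534273 * 0.1882652344 = -0.0654254671
Term 3 = 0 (no dividend yield, q = 0)
Theta = -3.4295444563 + (-0.0654254671) + (0.0000000000) = -3.494970

Answer: Theta = -3.494970


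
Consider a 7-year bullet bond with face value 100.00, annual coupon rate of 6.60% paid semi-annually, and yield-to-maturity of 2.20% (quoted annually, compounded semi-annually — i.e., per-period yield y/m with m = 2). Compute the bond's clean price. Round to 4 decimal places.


Answer: Price = 128.4014

Derivation:
Coupon per period c = face * coupon_rate / m = 3.300000
Periods per year m = 2; per-period yield y/m = 0.011000
Number of cashflows N = 14
Cashflows (t years, CF_t, discount factor 1/(1+y/m)^(m*t), PV):
  t = 0.5000: CF_t = 3.300000, DF = 0.989120, PV = 3.264095
  t = 1.0000: CF_t = 3.300000, DF = 0.978358, PV = 3.228581
  t = 1.5000: CF_t = 3.300000, DF = 0.967713, PV = 3.193453
  t = 2.0000: CF_t = 3.300000, DF = 0.957184, PV = 3.158707
  t = 2.5000: CF_t = 3.300000, DF = 0.946769, PV = 3.124339
  t = 3.0000: CF_t = 3.300000, DF = 0.936468, PV = 3.090345
  t = 3.5000: CF_t = 3.300000, DF = 0.926279, PV = 3.056721
  t = 4.0000: CF_t = 3.300000, DF = 0.916201, PV = 3.023463
  t = 4.5000: CF_t = 3.300000, DF = 0.906232, PV = 2.990567
  t = 5.0000: CF_t = 3.300000, DF = 0.896372, PV = 2.958029
  t = 5.5000: CF_t = 3.300000, DF = 0.886620, PV = 2.925844
  t = 6.0000: CF_t = 3.300000, DF = 0.876973, PV = 2.894010
  t = 6.5000: CF_t = 3.300000, DF = 0.867431, PV = 2.862523
  t = 7.0000: CF_t = 103.300000, DF = 0.857993, PV = 88.630693
Price P = sum_t PV_t = 128.401370


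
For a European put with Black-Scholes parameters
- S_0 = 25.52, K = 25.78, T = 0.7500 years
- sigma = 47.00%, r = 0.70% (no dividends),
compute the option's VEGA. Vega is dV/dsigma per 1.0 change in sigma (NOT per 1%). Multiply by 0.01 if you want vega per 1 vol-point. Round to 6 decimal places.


Answer: Vega = 8.656796

Derivation:
d1 = 0.1915106736; d2 = -0.2155212662
phi(d1) = 0.3916930811; exp(-qT) = 1.0000000000; exp(-rT) = 0.9947637572
Vega = S * exp(-qT) * phi(d1) * sqrt(T) = 25.5200 * 1.0000000000 * 0.3916930811 * 0.8660254038 = 8.656796


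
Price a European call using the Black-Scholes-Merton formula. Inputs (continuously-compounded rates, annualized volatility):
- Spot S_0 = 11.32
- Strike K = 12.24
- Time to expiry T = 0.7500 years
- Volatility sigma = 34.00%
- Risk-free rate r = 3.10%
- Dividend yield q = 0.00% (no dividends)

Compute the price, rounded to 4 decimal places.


d1 = (ln(S/K) + (r - q + 0.5*sigma^2) * T) / (sigma * sqrt(T)) = -0.03918580
d2 = d1 - sigma * sqrt(T) = -0.33363443
exp(-rT) = 0.97701820; exp(-qT) = 1.00000000
C = S_0 * exp(-qT) * N(d1) - K * exp(-rT) * N(d2)
N(d1) = 0.48437113; N(d2) = 0.36932772
C = 11.3200 * 1.00000000 * 0.48437113 - 12.2400 * 0.97701820 * 0.36932772 = 1.0664

Answer: Price = 1.0664


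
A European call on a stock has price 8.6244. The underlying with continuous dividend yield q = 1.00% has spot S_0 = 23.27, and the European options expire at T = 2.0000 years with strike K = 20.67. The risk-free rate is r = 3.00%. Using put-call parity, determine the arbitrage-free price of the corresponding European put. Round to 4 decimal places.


Put-call parity: C - P = S_0 * exp(-qT) - K * exp(-rT).
S_0 * exp(-qT) = 23.2700 * 0.98019867 = 22.80922313
K * exp(-rT) = 20.6700 * 0.94176453 = 19.46627291
P = C - S*exp(-qT) + K*exp(-rT)
P = 8.6244 - 22.80922313 + 19.46627291 = 5.2814

Answer: Put price = 5.2814


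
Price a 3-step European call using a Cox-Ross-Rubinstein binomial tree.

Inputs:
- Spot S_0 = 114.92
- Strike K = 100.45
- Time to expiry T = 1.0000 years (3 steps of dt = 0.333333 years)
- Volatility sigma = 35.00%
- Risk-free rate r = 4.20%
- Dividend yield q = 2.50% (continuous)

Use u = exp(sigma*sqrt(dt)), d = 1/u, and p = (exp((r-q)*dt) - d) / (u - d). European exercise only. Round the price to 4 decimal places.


dt = T/N = 0.333333
u = exp(sigma*sqrt(dt)) = 1.223937; d = 1/u = 0.817036
p = (exp((r-q)*dt) - d) / (u - d) = 0.463619
Discount per step: exp(-r*dt) = 0.986098
Stock lattice S(k, i) with i counting down-moves:
  k=0: S(0,0) = 114.9200
  k=1: S(1,0) = 140.6548; S(1,1) = 93.8937
  k=2: S(2,0) = 172.1526; S(2,1) = 114.9200; S(2,2) = 76.7145
  k=3: S(3,0) = 210.7039; S(3,1) = 140.6548; S(3,2) = 93.8937; S(3,3) = 62.6785
Terminal payoffs V(N, i) = max(S_T - K, 0):
  V(3,0) = 110.253939; V(3,1) = 40.204823; V(3,2) = 0.000000; V(3,3) = 0.000000
Backward induction: V(k, i) = exp(-r*dt) * [p * V(k+1, i) + (1-p) * V(k+1, i+1)].
  V(2,0) = exp(-r*dt) * [p*110.253939 + (1-p)*40.204823] = 71.670480
  V(2,1) = exp(-r*dt) * [p*40.204823 + (1-p)*0.000000] = 18.380581
  V(2,2) = exp(-r*dt) * [p*0.000000 + (1-p)*0.000000] = 0.000000
  V(1,0) = exp(-r*dt) * [p*71.670480 + (1-p)*18.380581] = 42.487778
  V(1,1) = exp(-r*dt) * [p*18.380581 + (1-p)*0.000000] = 8.403115
  V(0,0) = exp(-r*dt) * [p*42.487778 + (1-p)*8.403115] = 23.868897

Answer: Price = V(0,0) = 23.8689


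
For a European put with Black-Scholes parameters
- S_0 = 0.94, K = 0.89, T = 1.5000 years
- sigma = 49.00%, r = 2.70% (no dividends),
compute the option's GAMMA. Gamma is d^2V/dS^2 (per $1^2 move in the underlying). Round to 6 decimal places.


d1 = 0.4586268169; d2 = -0.1414981701
phi(d1) = 0.3591167222; exp(-qT) = 1.0000000000; exp(-rT) = 0.9603091645
Gamma = exp(-qT) * phi(d1) / (S * sigma * sqrt(T)) = 1.0000000000 * 0.3591167222 / (0.9400 * 0.4900 * 1.2247448714) = 0.636599

Answer: Gamma = 0.636599


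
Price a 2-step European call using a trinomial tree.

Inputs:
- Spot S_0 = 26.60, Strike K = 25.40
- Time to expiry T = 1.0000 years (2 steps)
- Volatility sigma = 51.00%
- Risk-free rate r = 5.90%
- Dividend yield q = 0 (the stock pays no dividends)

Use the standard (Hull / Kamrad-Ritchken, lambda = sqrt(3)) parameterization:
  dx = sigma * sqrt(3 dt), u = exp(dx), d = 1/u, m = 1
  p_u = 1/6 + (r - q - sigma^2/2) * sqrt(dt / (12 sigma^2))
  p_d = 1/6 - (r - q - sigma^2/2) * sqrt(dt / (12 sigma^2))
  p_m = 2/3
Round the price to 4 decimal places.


dt = T/N = 0.500000; dx = sigma*sqrt(3*dt) = 0.624620
u = exp(dx) = 1.867536; d = 1/u = 0.535465
p_u = 0.138229, p_m = 0.666667, p_d = 0.195104
Discount per step: exp(-r*dt) = 0.970931
Stock lattice S(k, j) with j the centered position index:
  k=0: S(0,+0) = 26.6000
  k=1: S(1,-1) = 14.2434; S(1,+0) = 26.6000; S(1,+1) = 49.6765
  k=2: S(2,-2) = 7.6268; S(2,-1) = 14.2434; S(2,+0) = 26.6000; S(2,+1) = 49.6765; S(2,+2) = 92.7726
Terminal payoffs V(N, j) = max(S_T - K, 0):
  V(2,-2) = 0.000000; V(2,-1) = 0.000000; V(2,+0) = 1.200000; V(2,+1) = 24.276456; V(2,+2) = 67.372567
Backward induction: V(k, j) = exp(-r*dt) * [p_u * V(k+1, j+1) + p_m * V(k+1, j) + p_d * V(k+1, j-1)]
  V(1,-1) = exp(-r*dt) * [p_u*1.200000 + p_m*0.000000 + p_d*0.000000] = 0.161053
  V(1,+0) = exp(-r*dt) * [p_u*24.276456 + p_m*1.200000 + p_d*0.000000] = 4.034916
  V(1,+1) = exp(-r*dt) * [p_u*67.372567 + p_m*24.276456 + p_d*1.200000] = 24.983310
  V(0,+0) = exp(-r*dt) * [p_u*24.983310 + p_m*4.034916 + p_d*0.161053] = 5.995298

Answer: Price = V(0,0) = 5.9953


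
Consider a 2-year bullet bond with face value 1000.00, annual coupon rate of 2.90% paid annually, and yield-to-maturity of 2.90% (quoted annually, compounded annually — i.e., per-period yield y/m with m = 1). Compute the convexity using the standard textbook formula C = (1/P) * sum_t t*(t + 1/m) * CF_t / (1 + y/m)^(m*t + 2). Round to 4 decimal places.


Coupon per period c = face * coupon_rate / m = 29.000000
Periods per year m = 1; per-period yield y/m = 0.029000
Number of cashflows N = 2
Cashflows (t years, CF_t, discount factor 1/(1+y/m)^(m*t), PV):
  t = 1.0000: CF_t = 29.000000, DF = 0.971817, PV = 28.182702
  t = 2.0000: CF_t = 1029.000000, DF = 0.944429, PV = 971.817298
Price P = sum_t PV_t = 1000.000000
Convexity numerator sum_t t*(t + 1/m) * CF_t / (1+y/m)^(m*t + 2):
  t = 1.0000: term = 53.233114
  t = 2.0000: term = 5506.873827
Convexity = (1/P) * sum = 5560.106941 / 1000.000000 = 5.560107

Answer: Convexity = 5.5601


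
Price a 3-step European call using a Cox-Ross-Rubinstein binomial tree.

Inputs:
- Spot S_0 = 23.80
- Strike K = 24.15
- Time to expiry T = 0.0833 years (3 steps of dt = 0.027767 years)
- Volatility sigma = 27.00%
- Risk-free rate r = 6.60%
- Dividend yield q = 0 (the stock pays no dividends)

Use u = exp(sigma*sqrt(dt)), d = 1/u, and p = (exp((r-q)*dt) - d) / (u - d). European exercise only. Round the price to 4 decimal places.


dt = T/N = 0.027767
u = exp(sigma*sqrt(dt)) = 1.046018; d = 1/u = 0.956006
p = (exp((r-q)*dt) - d) / (u - d) = 0.509132
Discount per step: exp(-r*dt) = 0.998169
Stock lattice S(k, i) with i counting down-moves:
  k=0: S(0,0) = 23.8000
  k=1: S(1,0) = 24.8952; S(1,1) = 22.7529
  k=2: S(2,0) = 26.0409; S(2,1) = 23.8000; S(2,2) = 21.7520
  k=3: S(3,0) = 27.2392; S(3,1) = 24.8952; S(3,2) = 22.7529; S(3,3) = 20.7950
Terminal payoffs V(N, i) = max(S_T - K, 0):
  V(3,0) = 3.089240; V(3,1) = 0.745239; V(3,2) = 0.000000; V(3,3) = 0.000000
Backward induction: V(k, i) = exp(-r*dt) * [p * V(k+1, i) + (1-p) * V(k+1, i+1)].
  V(2,0) = exp(-r*dt) * [p*3.089240 + (1-p)*0.745239] = 1.935096
  V(2,1) = exp(-r*dt) * [p*0.745239 + (1-p)*0.000000] = 0.378730
  V(2,2) = exp(-r*dt) * [p*0.000000 + (1-p)*0.000000] = 0.000000
  V(1,0) = exp(-r*dt) * [p*1.935096 + (1-p)*0.378730] = 1.168982
  V(1,1) = exp(-r*dt) * [p*0.378730 + (1-p)*0.000000] = 0.192471
  V(0,0) = exp(-r*dt) * [p*1.168982 + (1-p)*0.192471] = 0.688382

Answer: Price = V(0,0) = 0.6884


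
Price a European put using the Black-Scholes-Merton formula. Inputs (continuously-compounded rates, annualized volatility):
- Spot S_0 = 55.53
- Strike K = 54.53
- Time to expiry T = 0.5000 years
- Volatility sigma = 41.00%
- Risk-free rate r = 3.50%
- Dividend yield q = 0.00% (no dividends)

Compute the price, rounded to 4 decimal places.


Answer: Price = 5.3622

Derivation:
d1 = (ln(S/K) + (r - q + 0.5*sigma^2) * T) / (sigma * sqrt(T)) = 0.26800177
d2 = d1 - sigma * sqrt(T) = -0.02191201
exp(-rT) = 0.98265224; exp(-qT) = 1.00000000
P = K * exp(-rT) * N(-d2) - S_0 * exp(-qT) * N(-d1)
N(-d1) = 0.39434898; N(-d2) = 0.50874093
P = 54.5300 * 0.98265224 * 0.50874093 - 55.5300 * 1.00000000 * 0.39434898 = 5.3622


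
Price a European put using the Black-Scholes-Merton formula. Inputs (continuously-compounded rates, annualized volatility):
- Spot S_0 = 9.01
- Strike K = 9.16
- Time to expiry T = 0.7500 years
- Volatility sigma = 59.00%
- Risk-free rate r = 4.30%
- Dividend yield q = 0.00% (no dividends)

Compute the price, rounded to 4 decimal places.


d1 = (ln(S/K) + (r - q + 0.5*sigma^2) * T) / (sigma * sqrt(T)) = 0.28628039
d2 = d1 - sigma * sqrt(T) = -0.22467460
exp(-rT) = 0.96826449; exp(-qT) = 1.00000000
P = K * exp(-rT) * N(-d2) - S_0 * exp(-qT) * N(-d1)
N(-d1) = 0.38733169; N(-d2) = 0.58888379
P = 9.1600 * 0.96826449 * 0.58888379 - 9.0100 * 1.00000000 * 0.38733169 = 1.7331

Answer: Price = 1.7331


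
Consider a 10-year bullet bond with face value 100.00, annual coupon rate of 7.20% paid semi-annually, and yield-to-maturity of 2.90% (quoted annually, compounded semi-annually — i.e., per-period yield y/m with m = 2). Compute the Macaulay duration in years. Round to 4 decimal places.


Answer: Macaulay duration = 7.7397 years

Derivation:
Coupon per period c = face * coupon_rate / m = 3.600000
Periods per year m = 2; per-period yield y/m = 0.014500
Number of cashflows N = 20
Cashflows (t years, CF_t, discount factor 1/(1+y/m)^(m*t), PV):
  t = 0.5000: CF_t = 3.600000, DF = 0.985707, PV = 3.548546
  t = 1.0000: CF_t = 3.600000, DF = 0.971619, PV = 3.497828
  t = 1.5000: CF_t = 3.600000, DF = 0.957732, PV = 3.447834
  t = 2.0000: CF_t = 3.600000, DF = 0.944043, PV = 3.398555
  t = 2.5000: CF_t = 3.600000, DF = 0.930550, PV = 3.349980
  t = 3.0000: CF_t = 3.600000, DF = 0.917250, PV = 3.302100
  t = 3.5000: CF_t = 3.600000, DF = 0.904140, PV = 3.254904
  t = 4.0000: CF_t = 3.600000, DF = 0.891217, PV = 3.208382
  t = 4.5000: CF_t = 3.600000, DF = 0.878479, PV = 3.162526
  t = 5.0000: CF_t = 3.600000, DF = 0.865923, PV = 3.117324
  t = 5.5000: CF_t = 3.600000, DF = 0.853547, PV = 3.072769
  t = 6.0000: CF_t = 3.600000, DF = 0.841347, PV = 3.028851
  t = 6.5000: CF_t = 3.600000, DF = 0.829322, PV = 2.985560
  t = 7.0000: CF_t = 3.600000, DF = 0.817469, PV = 2.942888
  t = 7.5000: CF_t = 3.600000, DF = 0.805785, PV = 2.900826
  t = 8.0000: CF_t = 3.600000, DF = 0.794268, PV = 2.859366
  t = 8.5000: CF_t = 3.600000, DF = 0.782916, PV = 2.818497
  t = 9.0000: CF_t = 3.600000, DF = 0.771726, PV = 2.778213
  t = 9.5000: CF_t = 3.600000, DF = 0.760696, PV = 2.738505
  t = 10.0000: CF_t = 103.600000, DF = 0.749823, PV = 77.681701
Price P = sum_t PV_t = 137.095155
Macaulay numerator sum_t t * PV_t:
  t * PV_t at t = 0.5000: 1.774273
  t * PV_t at t = 1.0000: 3.497828
  t * PV_t at t = 1.5000: 5.171751
  t * PV_t at t = 2.0000: 6.797110
  t * PV_t at t = 2.5000: 8.374951
  t * PV_t at t = 3.0000: 9.906299
  t * PV_t at t = 3.5000: 11.392163
  t * PV_t at t = 4.0000: 12.833529
  t * PV_t at t = 4.5000: 14.231365
  t * PV_t at t = 5.0000: 15.586622
  t * PV_t at t = 5.5000: 16.900230
  t * PV_t at t = 6.0000: 18.173105
  t * PV_t at t = 6.5000: 19.406141
  t * PV_t at t = 7.0000: 20.600218
  t * PV_t at t = 7.5000: 21.756198
  t * PV_t at t = 8.0000: 22.874924
  t * PV_t at t = 8.5000: 23.957227
  t * PV_t at t = 9.0000: 25.003919
  t * PV_t at t = 9.5000: 26.015797
  t * PV_t at t = 10.0000: 776.817012
Macaulay duration D = (sum_t t * PV_t) / P = 1061.070661 / 137.095155 = 7.739666


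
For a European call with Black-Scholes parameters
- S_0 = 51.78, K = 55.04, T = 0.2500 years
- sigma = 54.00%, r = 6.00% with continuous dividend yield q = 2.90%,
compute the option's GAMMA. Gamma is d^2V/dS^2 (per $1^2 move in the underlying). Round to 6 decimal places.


Answer: Gamma = 0.028274

Derivation:
d1 = -0.0624304419; d2 = -0.3324304419
phi(d1) = 0.3981655867; exp(-qT) = 0.9927762179; exp(-rT) = 0.9851119396
Gamma = exp(-qT) * phi(d1) / (S * sigma * sqrt(T)) = 0.9927762179 * 0.3981655867 / (51.7800 * 0.5400 * 0.5000000000) = 0.028274


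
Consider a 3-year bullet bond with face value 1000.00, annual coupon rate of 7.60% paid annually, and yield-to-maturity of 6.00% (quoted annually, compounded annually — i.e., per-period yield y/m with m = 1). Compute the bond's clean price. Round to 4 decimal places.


Coupon per period c = face * coupon_rate / m = 76.000000
Periods per year m = 1; per-period yield y/m = 0.060000
Number of cashflows N = 3
Cashflows (t years, CF_t, discount factor 1/(1+y/m)^(m*t), PV):
  t = 1.0000: CF_t = 76.000000, DF = 0.943396, PV = 71.698113
  t = 2.0000: CF_t = 76.000000, DF = 0.889996, PV = 67.639729
  t = 3.0000: CF_t = 1076.000000, DF = 0.839619, PV = 903.430349
Price P = sum_t PV_t = 1042.768191

Answer: Price = 1042.7682


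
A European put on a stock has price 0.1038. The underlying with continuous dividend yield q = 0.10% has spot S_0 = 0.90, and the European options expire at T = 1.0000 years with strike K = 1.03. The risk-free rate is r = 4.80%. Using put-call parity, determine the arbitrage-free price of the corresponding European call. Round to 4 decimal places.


Answer: Call price = 0.0212

Derivation:
Put-call parity: C - P = S_0 * exp(-qT) - K * exp(-rT).
S_0 * exp(-qT) = 0.9000 * 0.99900050 = 0.89910045
K * exp(-rT) = 1.0300 * 0.95313379 = 0.98172780
C = P + S*exp(-qT) - K*exp(-rT)
C = 0.1038 + 0.89910045 - 0.98172780 = 0.0212
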